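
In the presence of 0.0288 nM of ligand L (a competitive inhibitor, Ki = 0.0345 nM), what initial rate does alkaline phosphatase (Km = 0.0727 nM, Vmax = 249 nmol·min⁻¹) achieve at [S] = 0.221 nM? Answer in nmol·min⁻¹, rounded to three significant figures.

155 nmol·min⁻¹

With α = 1 + [I]/Ki = 1 + 0.0288/0.0345 = 1.835, the competitive rate law is v = Vmax[S] / (αKm + [S]).
v = 249×0.221 / (1.835×0.0727 + 0.221) = 55.03/0.3544 = 155 nmol·min⁻¹.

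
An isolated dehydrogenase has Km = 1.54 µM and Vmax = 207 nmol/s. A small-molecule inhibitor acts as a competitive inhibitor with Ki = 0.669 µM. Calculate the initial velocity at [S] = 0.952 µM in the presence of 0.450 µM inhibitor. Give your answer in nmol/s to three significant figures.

55.9 nmol/s

With α = 1 + [I]/Ki = 1 + 0.450/0.669 = 1.673, the competitive rate law is v = Vmax[S] / (αKm + [S]).
v = 207×0.952 / (1.673×1.54 + 0.952) = 197.1/3.528 = 55.9 nmol/s.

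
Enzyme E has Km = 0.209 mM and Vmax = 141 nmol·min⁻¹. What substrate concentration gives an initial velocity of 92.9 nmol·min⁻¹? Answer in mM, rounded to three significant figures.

0.404 mM

Rearranging v = Vmax[S]/(Km+[S]) gives [S] = Km·v/(Vmax − v).
[S] = 0.209 × 92.9 / (141 − 92.9) = 19.42/48.10 = 0.404 mM.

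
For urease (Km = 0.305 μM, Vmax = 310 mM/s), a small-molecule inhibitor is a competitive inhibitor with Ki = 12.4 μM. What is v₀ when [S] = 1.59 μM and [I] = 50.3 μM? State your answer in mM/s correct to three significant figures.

157 mM/s

α = 1 + [I]/Ki = 1 + 50.3/12.4 = 5.056.
For a competitive inhibitor, Vmax is unchanged and the apparent Km becomes α·Km: Km,app = 1.54 μM, Vmax,app = 310 mM/s.
v = Vmax,app·[S]/(Km,app + [S]) = 310 × 1.59/(1.54 + 1.59) = 157 mM/s.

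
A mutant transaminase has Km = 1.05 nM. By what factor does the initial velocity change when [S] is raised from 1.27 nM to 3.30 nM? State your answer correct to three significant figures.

The fractional saturations are [S]/(Km+[S]) = 1.27/2.320 = 0.5474 and 3.30/4.350 = 0.7586.
v₂/v₁ is just their ratio: 0.7586/0.5474 = 1.39.

1.39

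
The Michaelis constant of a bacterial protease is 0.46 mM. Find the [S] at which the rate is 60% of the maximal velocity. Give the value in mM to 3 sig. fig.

0.690 mM

v/Vmax = [S]/(Km+[S]) = 0.6, so [S] = Km·0.6/(1 − 0.6) = 0.46 × 1.500.
[S] = 0.690 mM.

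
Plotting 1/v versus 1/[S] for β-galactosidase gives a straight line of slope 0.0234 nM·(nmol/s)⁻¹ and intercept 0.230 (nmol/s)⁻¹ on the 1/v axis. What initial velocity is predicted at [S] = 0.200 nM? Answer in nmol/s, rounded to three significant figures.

The y-intercept is 1/Vmax, so Vmax = 1/0.230 = 4.35 nmol/s.
The slope is Km/Vmax, so Km = 0.0234 × 4.35 = 0.102 nM.
Then v = 4.35 × 0.200/(0.102 + 0.200) = 2.88 nmol/s.

2.88 nmol/s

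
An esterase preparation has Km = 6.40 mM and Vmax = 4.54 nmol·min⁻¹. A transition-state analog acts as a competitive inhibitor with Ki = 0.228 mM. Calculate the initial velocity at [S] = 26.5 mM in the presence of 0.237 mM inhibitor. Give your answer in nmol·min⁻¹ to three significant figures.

With α = 1 + [I]/Ki = 1 + 0.237/0.228 = 2.039, the competitive rate law is v = Vmax[S] / (αKm + [S]).
v = 4.54×26.5 / (2.039×6.40 + 26.5) = 120.3/39.55 = 3.04 nmol·min⁻¹.

3.04 nmol·min⁻¹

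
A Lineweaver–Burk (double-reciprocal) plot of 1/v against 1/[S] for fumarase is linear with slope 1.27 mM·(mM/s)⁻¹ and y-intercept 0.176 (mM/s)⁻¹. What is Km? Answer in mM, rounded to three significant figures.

7.22 mM

y-intercept = 1/Vmax ⇒ Vmax = 5.68 mM/s; slope = Km/Vmax ⇒ Km = slope × Vmax.
Km = 1.27 × 5.68 = 7.22 mM.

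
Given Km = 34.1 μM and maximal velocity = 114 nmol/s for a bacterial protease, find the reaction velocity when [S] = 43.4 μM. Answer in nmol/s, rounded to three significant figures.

v = Vmax·[S]/(Km + [S]) = 114 × 43.4 / (34.1 + 43.4)
  = 4948 / 77.50 = 63.8 nmol/s.

63.8 nmol/s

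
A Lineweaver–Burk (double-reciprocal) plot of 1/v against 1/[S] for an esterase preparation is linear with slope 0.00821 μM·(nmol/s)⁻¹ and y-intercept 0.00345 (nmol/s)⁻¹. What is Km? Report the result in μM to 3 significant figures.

y-intercept = 1/Vmax ⇒ Vmax = 290 nmol/s; slope = Km/Vmax ⇒ Km = slope × Vmax.
Km = 0.00821 × 290 = 2.38 μM.

2.38 μM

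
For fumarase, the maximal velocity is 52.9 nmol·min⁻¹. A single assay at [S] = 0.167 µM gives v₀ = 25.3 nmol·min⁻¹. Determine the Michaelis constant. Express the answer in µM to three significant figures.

v/Vmax = 25.3/52.9 = 0.4783 = [S]/(Km+[S]).
So Km + [S] = [S]/0.4783 = 0.3492 µM, giving Km = 0.3492 − 0.167 = 0.182 µM.

0.182 µM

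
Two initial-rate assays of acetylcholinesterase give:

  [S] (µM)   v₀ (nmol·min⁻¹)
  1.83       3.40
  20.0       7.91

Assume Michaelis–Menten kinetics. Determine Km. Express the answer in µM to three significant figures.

3.08 µM

In reciprocal form, 1/v = (Km/Vmax)·(1/[S]) + 1/Vmax. The two points give (1/[S], 1/v) = (0.5464, 0.2941) and (0.05000, 0.1264).
Slope = (0.2941 − 0.1264)/(0.5464 − 0.05000) = 0.3378; intercept = 0.2941 − 0.3378×0.5464 = 0.1095.
Vmax = 1/intercept = 9.13 nmol·min⁻¹; Km = slope × Vmax = 0.3378 × 9.13 = 3.08 µM.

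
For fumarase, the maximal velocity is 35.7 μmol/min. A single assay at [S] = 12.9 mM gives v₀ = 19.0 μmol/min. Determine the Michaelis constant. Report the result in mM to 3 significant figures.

From v = Vmax[S]/(Km+[S]), Km = [S](Vmax − v)/v.
Km = 12.9 × (35.7 − 19.0) / 19.0 = 215.4/19.0 = 11.3 mM.

11.3 mM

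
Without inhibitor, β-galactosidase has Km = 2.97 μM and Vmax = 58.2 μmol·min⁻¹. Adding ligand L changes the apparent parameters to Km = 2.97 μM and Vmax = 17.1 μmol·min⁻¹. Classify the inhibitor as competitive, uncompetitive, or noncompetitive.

Vmax decreases (58.2 → 17.1 μmol·min⁻¹) while Km is unchanged — pure noncompetitive inhibition.

noncompetitive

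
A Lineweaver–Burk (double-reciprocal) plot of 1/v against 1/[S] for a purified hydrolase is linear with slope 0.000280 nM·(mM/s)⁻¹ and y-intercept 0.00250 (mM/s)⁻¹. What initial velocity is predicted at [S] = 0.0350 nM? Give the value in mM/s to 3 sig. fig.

The y-intercept is 1/Vmax, so Vmax = 1/0.00250 = 400 mM/s.
The slope is Km/Vmax, so Km = 0.000280 × 400 = 0.112 nM.
Then v = 400 × 0.0350/(0.112 + 0.0350) = 95.2 mM/s.

95.2 mM/s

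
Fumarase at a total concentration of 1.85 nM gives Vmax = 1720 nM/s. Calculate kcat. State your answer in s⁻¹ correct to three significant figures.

kcat = Vmax/[E]total = 1720 nM/s / 1.85 nM = 930 s⁻¹.

930 s⁻¹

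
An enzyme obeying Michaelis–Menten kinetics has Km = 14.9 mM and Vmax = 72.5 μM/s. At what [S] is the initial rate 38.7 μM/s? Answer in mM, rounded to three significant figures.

The required fractional saturation is v/Vmax = 38.7/72.5 = 0.5338.
Then [S]/(Km+[S]) = 0.5338 ⇒ [S] = 14.9 × 0.5338/(1 − 0.5338) = 17.1 mM.

17.1 mM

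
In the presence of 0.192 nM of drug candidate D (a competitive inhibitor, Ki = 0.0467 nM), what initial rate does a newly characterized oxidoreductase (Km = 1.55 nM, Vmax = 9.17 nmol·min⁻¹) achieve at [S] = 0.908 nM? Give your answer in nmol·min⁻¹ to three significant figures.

0.943 nmol·min⁻¹

α = 1 + [I]/Ki = 1 + 0.192/0.0467 = 5.111.
For a competitive inhibitor, Vmax is unchanged and the apparent Km becomes α·Km: Km,app = 7.92 nM, Vmax,app = 9.17 nmol·min⁻¹.
v = Vmax,app·[S]/(Km,app + [S]) = 9.17 × 0.908/(7.92 + 0.908) = 0.943 nmol·min⁻¹.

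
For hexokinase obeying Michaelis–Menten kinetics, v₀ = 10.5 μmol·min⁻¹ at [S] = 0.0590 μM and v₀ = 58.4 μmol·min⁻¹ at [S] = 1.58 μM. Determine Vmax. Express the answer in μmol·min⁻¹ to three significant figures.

From v = Vmax[S]/(Km+[S]), each point gives Vmax = v(Km+[S])/[S].
Equating: 10.5(Km+0.0590)/0.0590 = 58.4(Km+1.58)/1.58.
178.0·Km + 10.5 = 36.96·Km + 58.4, so (178.0 − 36.96)·Km = 58.4 − 10.5.
Km = 47.90/141.0 = 0.340 μM; then Vmax = 10.5(0.340+0.0590)/0.0590 = 71.0 μmol·min⁻¹.

71.0 μmol·min⁻¹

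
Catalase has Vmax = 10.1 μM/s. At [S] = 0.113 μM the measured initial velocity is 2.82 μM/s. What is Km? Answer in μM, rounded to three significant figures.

v/Vmax = 2.82/10.1 = 0.2792 = [S]/(Km+[S]).
So Km + [S] = [S]/0.2792 = 0.4047 μM, giving Km = 0.4047 − 0.113 = 0.292 μM.

0.292 μM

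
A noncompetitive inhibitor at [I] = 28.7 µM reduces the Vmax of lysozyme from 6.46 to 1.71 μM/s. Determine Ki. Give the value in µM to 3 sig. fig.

Noncompetitive: Vmax,app = Vmax/α with α = 1 + [I]/Ki.
α = Vmax/Vmax,app = 6.46/1.71 = 3.778.
Since α = 1 + [I]/Ki, [I]/Ki = 3.778 − 1 = 2.778 and Ki = 28.7/2.778 = 10.3 µM.

10.3 µM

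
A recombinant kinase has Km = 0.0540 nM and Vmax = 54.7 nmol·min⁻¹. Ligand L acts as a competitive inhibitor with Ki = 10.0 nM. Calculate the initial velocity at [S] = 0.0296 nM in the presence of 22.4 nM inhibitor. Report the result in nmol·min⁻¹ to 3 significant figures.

7.92 nmol·min⁻¹

With α = 1 + [I]/Ki = 1 + 22.4/10.0 = 3.240, the competitive rate law is v = Vmax[S] / (αKm + [S]).
v = 54.7×0.0296 / (3.240×0.0540 + 0.0296) = 1.619/0.2046 = 7.92 nmol·min⁻¹.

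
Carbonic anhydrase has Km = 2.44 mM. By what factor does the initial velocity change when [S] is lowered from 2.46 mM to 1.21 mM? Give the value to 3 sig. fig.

0.660

Since Vmax cancels, v₂/v₁ = [S]₂(Km+[S]₁) / [S]₁(Km+[S]₂).
= 1.21×(2.44+2.46) / (2.46×(2.44+1.21)) = 5.929/8.979 = 0.660.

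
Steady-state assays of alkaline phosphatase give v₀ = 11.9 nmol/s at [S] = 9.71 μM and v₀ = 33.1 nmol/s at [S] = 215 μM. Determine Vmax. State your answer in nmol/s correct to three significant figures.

In reciprocal form, 1/v = (Km/Vmax)·(1/[S]) + 1/Vmax. The two points give (1/[S], 1/v) = (0.1030, 0.08403) and (0.004651, 0.03021).
Slope = (0.08403 − 0.03021)/(0.1030 − 0.004651) = 0.5473; intercept = 0.08403 − 0.5473×0.1030 = 0.02767.
Vmax = 1/intercept = 36.1 nmol/s; Km = slope × Vmax = 0.5473 × 36.1 = 19.8 μM.

36.1 nmol/s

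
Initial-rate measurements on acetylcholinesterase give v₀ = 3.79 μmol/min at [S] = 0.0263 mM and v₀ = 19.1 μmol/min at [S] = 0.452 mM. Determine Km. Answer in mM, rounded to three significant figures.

0.150 mM

From v = Vmax[S]/(Km+[S]), each point gives Vmax = v(Km+[S])/[S].
Equating: 3.79(Km+0.0263)/0.0263 = 19.1(Km+0.452)/0.452.
144.1·Km + 3.79 = 42.26·Km + 19.1, so (144.1 − 42.26)·Km = 19.1 − 3.79.
Km = 15.31/101.8 = 0.150 mM; then Vmax = 3.79(0.150+0.0263)/0.0263 = 25.5 μmol/min.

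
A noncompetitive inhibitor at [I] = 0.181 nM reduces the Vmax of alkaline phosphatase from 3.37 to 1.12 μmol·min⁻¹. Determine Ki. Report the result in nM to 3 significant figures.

0.0901 nM

Noncompetitive: Vmax,app = Vmax/α with α = 1 + [I]/Ki.
α = Vmax/Vmax,app = 3.37/1.12 = 3.009.
Ki = [I]/(α − 1) = 0.181/2.009 = 0.0901 nM.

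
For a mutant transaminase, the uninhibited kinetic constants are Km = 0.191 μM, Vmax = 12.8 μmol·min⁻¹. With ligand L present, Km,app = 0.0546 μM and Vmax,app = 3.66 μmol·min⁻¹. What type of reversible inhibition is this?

Both Km and Vmax decrease by the same factor (~3.50-fold) — characteristic of uncompetitive inhibition.

uncompetitive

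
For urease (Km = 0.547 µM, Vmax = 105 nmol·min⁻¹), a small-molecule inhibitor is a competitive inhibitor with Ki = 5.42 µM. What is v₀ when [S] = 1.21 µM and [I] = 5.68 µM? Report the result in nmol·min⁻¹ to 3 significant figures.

α = 1 + [I]/Ki = 1 + 5.68/5.42 = 2.048.
For a competitive inhibitor, Vmax is unchanged and the apparent Km becomes α·Km: Km,app = 1.12 µM, Vmax,app = 105 nmol·min⁻¹.
v = Vmax,app·[S]/(Km,app + [S]) = 105 × 1.21/(1.12 + 1.21) = 54.5 nmol·min⁻¹.

54.5 nmol·min⁻¹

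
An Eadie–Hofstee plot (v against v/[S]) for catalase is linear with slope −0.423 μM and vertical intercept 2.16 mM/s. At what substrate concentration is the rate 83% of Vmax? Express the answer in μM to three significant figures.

The Eadie–Hofstee slope gives Km = 0.423 μM (slope = −Km).
v/Vmax = [S]/(Km+[S]) = 0.83 ⇒ [S] = Km·0.83/(1−0.83) = 0.423 × 4.882 = 2.07 μM.

2.07 μM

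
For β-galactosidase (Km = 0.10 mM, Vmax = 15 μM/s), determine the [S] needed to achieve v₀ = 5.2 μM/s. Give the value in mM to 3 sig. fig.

0.0531 mM

Rearranging v = Vmax[S]/(Km+[S]) gives [S] = Km·v/(Vmax − v).
[S] = 0.10 × 5.2 / (15 − 5.2) = 0.5200/9.800 = 0.0531 mM.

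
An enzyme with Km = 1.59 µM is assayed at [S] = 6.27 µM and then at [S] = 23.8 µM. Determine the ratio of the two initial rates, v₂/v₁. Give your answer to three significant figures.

Since Vmax cancels, v₂/v₁ = [S]₂(Km+[S]₁) / [S]₁(Km+[S]₂).
= 23.8×(1.59+6.27) / (6.27×(1.59+23.8)) = 187.1/159.2 = 1.18.

1.18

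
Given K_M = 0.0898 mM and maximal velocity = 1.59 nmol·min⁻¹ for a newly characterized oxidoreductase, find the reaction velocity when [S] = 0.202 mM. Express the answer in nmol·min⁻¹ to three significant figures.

1.10 nmol·min⁻¹

v = Vmax·[S]/(Km + [S]) = 1.59 × 0.202 / (0.0898 + 0.202)
  = 0.3212 / 0.2918 = 1.10 nmol·min⁻¹.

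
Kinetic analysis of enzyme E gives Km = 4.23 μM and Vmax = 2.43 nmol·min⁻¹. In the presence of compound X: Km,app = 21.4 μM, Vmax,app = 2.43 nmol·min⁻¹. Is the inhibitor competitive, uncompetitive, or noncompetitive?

competitive

Km increases (4.23 → 21.4 μM) while Vmax is unchanged — the hallmark of competitive inhibition.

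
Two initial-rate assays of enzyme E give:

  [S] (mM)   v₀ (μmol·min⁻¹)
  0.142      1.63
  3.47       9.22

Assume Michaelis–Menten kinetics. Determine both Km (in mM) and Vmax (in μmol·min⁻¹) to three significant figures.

From v = Vmax[S]/(Km+[S]), each point gives Vmax = v(Km+[S])/[S].
Equating: 1.63(Km+0.142)/0.142 = 9.22(Km+3.47)/3.47.
11.48·Km + 1.63 = 2.657·Km + 9.22, so (11.48 − 2.657)·Km = 9.22 − 1.63.
Km = 7.590/8.822 = 0.860 mM; then Vmax = 1.63(0.860+0.142)/0.142 = 11.5 μmol·min⁻¹.

Km = 0.860 mM; Vmax = 11.5 μmol·min⁻¹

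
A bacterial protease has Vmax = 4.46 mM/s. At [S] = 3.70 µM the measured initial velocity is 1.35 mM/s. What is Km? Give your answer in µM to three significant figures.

8.52 µM

v/Vmax = 1.35/4.46 = 0.3027 = [S]/(Km+[S]).
So Km + [S] = [S]/0.3027 = 12.22 µM, giving Km = 12.22 − 3.70 = 8.52 µM.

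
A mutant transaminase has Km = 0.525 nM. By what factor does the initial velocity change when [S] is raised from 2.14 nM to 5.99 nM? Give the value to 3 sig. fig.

1.14

The fractional saturations are [S]/(Km+[S]) = 2.14/2.665 = 0.8030 and 5.99/6.515 = 0.9194.
v₂/v₁ is just their ratio: 0.9194/0.8030 = 1.14.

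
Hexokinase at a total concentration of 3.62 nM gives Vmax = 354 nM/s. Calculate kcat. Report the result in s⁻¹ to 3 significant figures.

kcat = Vmax/[E]total = 354 nM/s / 3.62 nM = 97.8 s⁻¹.

97.8 s⁻¹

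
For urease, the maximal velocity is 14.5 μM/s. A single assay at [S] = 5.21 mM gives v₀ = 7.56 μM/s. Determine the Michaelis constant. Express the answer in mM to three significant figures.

v/Vmax = 7.56/14.5 = 0.5214 = [S]/(Km+[S]).
So Km + [S] = [S]/0.5214 = 9.993 mM, giving Km = 9.993 − 5.21 = 4.78 mM.

4.78 mM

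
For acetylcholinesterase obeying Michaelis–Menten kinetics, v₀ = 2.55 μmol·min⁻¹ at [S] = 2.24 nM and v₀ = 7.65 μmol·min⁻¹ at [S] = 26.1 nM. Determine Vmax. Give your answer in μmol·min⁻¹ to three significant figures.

9.42 μmol·min⁻¹

From v = Vmax[S]/(Km+[S]), each point gives Vmax = v(Km+[S])/[S].
Equating: 2.55(Km+2.24)/2.24 = 7.65(Km+26.1)/26.1.
1.138·Km + 2.55 = 0.2931·Km + 7.65, so (1.138 − 0.2931)·Km = 7.65 − 2.55.
Km = 5.100/0.8453 = 6.03 nM; then Vmax = 2.55(6.03+2.24)/2.24 = 9.42 μmol·min⁻¹.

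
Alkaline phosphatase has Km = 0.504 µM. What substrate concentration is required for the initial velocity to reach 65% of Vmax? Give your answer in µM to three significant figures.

v/Vmax = [S]/(Km+[S]) = 0.65, so [S] = Km·0.65/(1 − 0.65) = 0.504 × 1.857.
[S] = 0.936 µM.

0.936 µM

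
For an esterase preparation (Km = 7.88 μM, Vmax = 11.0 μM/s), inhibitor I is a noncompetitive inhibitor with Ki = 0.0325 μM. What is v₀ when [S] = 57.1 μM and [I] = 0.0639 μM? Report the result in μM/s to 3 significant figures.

3.26 μM/s

α = 1 + [I]/Ki = 1 + 0.0639/0.0325 = 2.966.
For a noncompetitive inhibitor, Vmax is reduced to Vmax/α while Km is unchanged: Km,app = 7.88 μM, Vmax,app = 3.71 μM/s.
v = Vmax,app·[S]/(Km,app + [S]) = 3.71 × 57.1/(7.88 + 57.1) = 3.26 μM/s.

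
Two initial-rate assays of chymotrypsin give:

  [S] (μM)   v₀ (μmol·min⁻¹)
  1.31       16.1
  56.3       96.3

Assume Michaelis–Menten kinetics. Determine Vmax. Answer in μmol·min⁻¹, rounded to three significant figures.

109 μmol·min⁻¹

In reciprocal form, 1/v = (Km/Vmax)·(1/[S]) + 1/Vmax. The two points give (1/[S], 1/v) = (0.7634, 0.06211) and (0.01776, 0.01038).
Slope = (0.06211 − 0.01038)/(0.7634 − 0.01776) = 0.06938; intercept = 0.06211 − 0.06938×0.7634 = 0.009152.
Vmax = 1/intercept = 109 μmol·min⁻¹; Km = slope × Vmax = 0.06938 × 109 = 7.58 μM.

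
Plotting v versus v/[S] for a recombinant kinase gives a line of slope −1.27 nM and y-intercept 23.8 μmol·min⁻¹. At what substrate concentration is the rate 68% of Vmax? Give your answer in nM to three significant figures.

The Eadie–Hofstee slope gives Km = 1.27 nM (slope = −Km).
v/Vmax = [S]/(Km+[S]) = 0.68 ⇒ [S] = Km·0.68/(1−0.68) = 1.27 × 2.125 = 2.70 nM.

2.70 nM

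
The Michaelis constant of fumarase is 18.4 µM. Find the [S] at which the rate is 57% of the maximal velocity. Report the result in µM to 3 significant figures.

v/Vmax = [S]/(Km+[S]) = 0.57, so [S] = Km·0.57/(1 − 0.57) = 18.4 × 1.326.
[S] = 24.4 µM.

24.4 µM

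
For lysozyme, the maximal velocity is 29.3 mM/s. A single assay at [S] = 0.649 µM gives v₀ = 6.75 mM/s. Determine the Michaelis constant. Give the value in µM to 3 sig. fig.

2.17 µM

v/Vmax = 6.75/29.3 = 0.2304 = [S]/(Km+[S]).
So Km + [S] = [S]/0.2304 = 2.817 µM, giving Km = 2.817 − 0.649 = 2.17 µM.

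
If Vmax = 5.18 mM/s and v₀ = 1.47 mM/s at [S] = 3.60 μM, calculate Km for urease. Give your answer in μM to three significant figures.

9.09 μM

v/Vmax = 1.47/5.18 = 0.2838 = [S]/(Km+[S]).
So Km + [S] = [S]/0.2838 = 12.69 μM, giving Km = 12.69 − 3.60 = 9.09 μM.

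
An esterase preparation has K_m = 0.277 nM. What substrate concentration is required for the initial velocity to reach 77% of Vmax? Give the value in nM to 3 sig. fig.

0.927 nM

v/Vmax = [S]/(Km+[S]) = 0.77, so [S] = Km·0.77/(1 − 0.77) = 0.277 × 3.348.
[S] = 0.927 nM.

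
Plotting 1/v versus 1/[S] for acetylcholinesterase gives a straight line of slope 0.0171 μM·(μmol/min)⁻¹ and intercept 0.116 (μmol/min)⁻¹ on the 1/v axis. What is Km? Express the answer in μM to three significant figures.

y-intercept = 1/Vmax ⇒ Vmax = 8.62 μmol/min; slope = Km/Vmax ⇒ Km = slope × Vmax.
Km = 0.0171 × 8.62 = 0.147 μM.

0.147 μM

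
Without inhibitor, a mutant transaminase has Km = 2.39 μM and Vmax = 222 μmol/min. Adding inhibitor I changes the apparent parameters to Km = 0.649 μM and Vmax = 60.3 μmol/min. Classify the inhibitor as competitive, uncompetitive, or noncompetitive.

uncompetitive

Both Km and Vmax decrease by the same factor (~3.68-fold) — characteristic of uncompetitive inhibition.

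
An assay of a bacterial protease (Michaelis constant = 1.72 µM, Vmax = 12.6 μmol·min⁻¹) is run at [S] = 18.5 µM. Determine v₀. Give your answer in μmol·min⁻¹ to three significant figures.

11.5 μmol·min⁻¹

[S]/(Km+[S]) = 18.5/20.22 = 0.9149, the fractional saturation.
v = 0.9149 × Vmax = 0.9149 × 12.6 = 11.5 μmol·min⁻¹.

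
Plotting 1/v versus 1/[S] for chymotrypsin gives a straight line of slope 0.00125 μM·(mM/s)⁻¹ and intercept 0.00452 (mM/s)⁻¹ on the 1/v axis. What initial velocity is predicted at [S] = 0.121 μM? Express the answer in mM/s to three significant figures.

67.3 mM/s

The y-intercept is 1/Vmax, so Vmax = 1/0.00452 = 221 mM/s.
The slope is Km/Vmax, so Km = 0.00125 × 221 = 0.277 μM.
Then v = 221 × 0.121/(0.277 + 0.121) = 67.3 mM/s.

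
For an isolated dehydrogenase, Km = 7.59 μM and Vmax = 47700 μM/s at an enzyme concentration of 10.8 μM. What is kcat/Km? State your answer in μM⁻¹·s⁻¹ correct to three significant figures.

582 μM⁻¹·s⁻¹

kcat = Vmax/[E]total = 47700/10.8 = 4420 s⁻¹.
kcat/Km = 4420/7.59 = 582 μM⁻¹·s⁻¹.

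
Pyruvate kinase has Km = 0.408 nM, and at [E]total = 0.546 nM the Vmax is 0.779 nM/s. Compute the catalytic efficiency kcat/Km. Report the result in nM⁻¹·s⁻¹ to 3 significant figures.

kcat = Vmax/[E]total = 0.779/0.546 = 1.43 s⁻¹.
kcat/Km = 1.43/0.408 = 3.50 nM⁻¹·s⁻¹.

3.50 nM⁻¹·s⁻¹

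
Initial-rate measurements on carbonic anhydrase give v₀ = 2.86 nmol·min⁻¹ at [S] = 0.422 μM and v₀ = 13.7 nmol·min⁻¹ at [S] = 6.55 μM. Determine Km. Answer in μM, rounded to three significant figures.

2.31 μM

From v = Vmax[S]/(Km+[S]), each point gives Vmax = v(Km+[S])/[S].
Equating: 2.86(Km+0.422)/0.422 = 13.7(Km+6.55)/6.55.
6.777·Km + 2.86 = 2.092·Km + 13.7, so (6.777 − 2.092)·Km = 13.7 − 2.86.
Km = 10.84/4.686 = 2.31 μM; then Vmax = 2.86(2.31+0.422)/0.422 = 18.5 nmol·min⁻¹.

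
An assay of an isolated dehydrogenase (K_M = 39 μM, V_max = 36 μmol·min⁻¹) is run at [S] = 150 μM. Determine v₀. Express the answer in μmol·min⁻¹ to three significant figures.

28.6 μmol·min⁻¹

v = Vmax·[S]/(Km + [S]) = 36 × 150 / (39 + 150)
  = 5400 / 189.0 = 28.6 μmol·min⁻¹.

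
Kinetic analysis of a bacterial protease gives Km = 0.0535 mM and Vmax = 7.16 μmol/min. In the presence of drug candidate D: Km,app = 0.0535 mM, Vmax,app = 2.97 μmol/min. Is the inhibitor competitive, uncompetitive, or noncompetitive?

noncompetitive

Vmax decreases (7.16 → 2.97 μmol/min) while Km is unchanged — pure noncompetitive inhibition.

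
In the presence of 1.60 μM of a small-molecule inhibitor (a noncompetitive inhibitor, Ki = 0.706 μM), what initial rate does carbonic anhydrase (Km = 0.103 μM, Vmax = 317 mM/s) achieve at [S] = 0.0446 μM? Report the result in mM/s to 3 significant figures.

29.3 mM/s

α = 1 + [I]/Ki = 1 + 1.60/0.706 = 3.266.
For a noncompetitive inhibitor, Vmax is reduced to Vmax/α while Km is unchanged: Km,app = 0.103 μM, Vmax,app = 97.1 mM/s.
v = Vmax,app·[S]/(Km,app + [S]) = 97.1 × 0.0446/(0.103 + 0.0446) = 29.3 mM/s.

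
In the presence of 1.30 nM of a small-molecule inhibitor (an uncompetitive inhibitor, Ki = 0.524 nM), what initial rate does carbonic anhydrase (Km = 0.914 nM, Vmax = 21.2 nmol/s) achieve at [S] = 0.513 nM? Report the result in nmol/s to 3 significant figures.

α = 1 + [I]/Ki = 1 + 1.30/0.524 = 3.481.
For an uncompetitive inhibitor, both parameters are divided by α, giving Vmax/α and Km/α: Km,app = 0.263 nM, Vmax,app = 6.09 nmol/s.
v = Vmax,app·[S]/(Km,app + [S]) = 6.09 × 0.513/(0.263 + 0.513) = 4.03 nmol/s.

4.03 nmol/s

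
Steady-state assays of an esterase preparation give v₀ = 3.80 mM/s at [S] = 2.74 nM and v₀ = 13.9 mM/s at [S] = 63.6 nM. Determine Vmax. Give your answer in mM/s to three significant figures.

15.8 mM/s

In reciprocal form, 1/v = (Km/Vmax)·(1/[S]) + 1/Vmax. The two points give (1/[S], 1/v) = (0.3650, 0.2632) and (0.01572, 0.07194).
Slope = (0.2632 − 0.07194)/(0.3650 − 0.01572) = 0.5475; intercept = 0.2632 − 0.5475×0.3650 = 0.06333.
Vmax = 1/intercept = 15.8 mM/s; Km = slope × Vmax = 0.5475 × 15.8 = 8.64 nM.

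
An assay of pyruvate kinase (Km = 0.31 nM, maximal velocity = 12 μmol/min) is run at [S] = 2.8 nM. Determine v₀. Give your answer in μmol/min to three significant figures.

v = Vmax·[S]/(Km + [S]) = 12 × 2.8 / (0.31 + 2.8)
  = 33.60 / 3.110 = 10.8 μmol/min.

10.8 μmol/min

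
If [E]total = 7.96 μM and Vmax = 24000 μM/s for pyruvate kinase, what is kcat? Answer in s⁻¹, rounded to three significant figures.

kcat = Vmax/[E]total = 24000 μM/s / 7.96 μM = 3020 s⁻¹.

3020 s⁻¹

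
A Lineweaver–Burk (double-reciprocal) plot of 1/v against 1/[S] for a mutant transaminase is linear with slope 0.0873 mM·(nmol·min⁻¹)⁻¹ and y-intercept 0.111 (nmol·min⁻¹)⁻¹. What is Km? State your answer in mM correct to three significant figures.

0.786 mM

y-intercept = 1/Vmax ⇒ Vmax = 9.01 nmol·min⁻¹; slope = Km/Vmax ⇒ Km = slope × Vmax.
Km = 0.0873 × 9.01 = 0.786 mM.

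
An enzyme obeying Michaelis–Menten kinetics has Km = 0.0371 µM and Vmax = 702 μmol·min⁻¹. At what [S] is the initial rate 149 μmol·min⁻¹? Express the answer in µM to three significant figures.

0.0100 µM

The required fractional saturation is v/Vmax = 149/702 = 0.2123.
Then [S]/(Km+[S]) = 0.2123 ⇒ [S] = 0.0371 × 0.2123/(1 − 0.2123) = 0.0100 µM.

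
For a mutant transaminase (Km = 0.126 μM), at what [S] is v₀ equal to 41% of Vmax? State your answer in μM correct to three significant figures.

v/Vmax = [S]/(Km+[S]) = 0.41, so [S] = Km·0.41/(1 − 0.41) = 0.126 × 0.6949.
[S] = 0.0876 μM.

0.0876 μM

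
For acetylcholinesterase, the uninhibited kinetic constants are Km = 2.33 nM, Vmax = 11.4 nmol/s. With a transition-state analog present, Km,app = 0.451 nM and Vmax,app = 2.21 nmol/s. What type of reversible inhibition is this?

Both Km and Vmax decrease by the same factor (~5.17-fold) — characteristic of uncompetitive inhibition.

uncompetitive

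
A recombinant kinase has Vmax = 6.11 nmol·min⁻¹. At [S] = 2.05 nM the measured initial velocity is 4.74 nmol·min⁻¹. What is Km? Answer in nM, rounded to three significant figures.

0.593 nM

v/Vmax = 4.74/6.11 = 0.7758 = [S]/(Km+[S]).
So Km + [S] = [S]/0.7758 = 2.643 nM, giving Km = 2.643 − 2.05 = 0.593 nM.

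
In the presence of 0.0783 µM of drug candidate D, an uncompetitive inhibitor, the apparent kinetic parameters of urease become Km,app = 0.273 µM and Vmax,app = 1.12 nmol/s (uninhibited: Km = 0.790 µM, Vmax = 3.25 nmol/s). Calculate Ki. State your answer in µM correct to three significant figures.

Uncompetitive: Vmax,app = Vmax/α (and Km,app = Km/α) with α = 1 + [I]/Ki.
α = Vmax/Vmax,app = 3.25/1.12 = 2.902.
Since α = 1 + [I]/Ki, [I]/Ki = 2.902 − 1 = 1.902 and Ki = 0.0783/1.902 = 0.0412 µM.

0.0412 µM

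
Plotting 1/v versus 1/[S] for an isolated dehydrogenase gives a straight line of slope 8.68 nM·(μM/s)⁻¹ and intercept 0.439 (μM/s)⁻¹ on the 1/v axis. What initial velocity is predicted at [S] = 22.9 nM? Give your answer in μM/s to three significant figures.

The y-intercept is 1/Vmax, so Vmax = 1/0.439 = 2.28 μM/s.
The slope is Km/Vmax, so Km = 8.68 × 2.28 = 19.8 nM.
Then v = 2.28 × 22.9/(19.8 + 22.9) = 1.22 μM/s.

1.22 μM/s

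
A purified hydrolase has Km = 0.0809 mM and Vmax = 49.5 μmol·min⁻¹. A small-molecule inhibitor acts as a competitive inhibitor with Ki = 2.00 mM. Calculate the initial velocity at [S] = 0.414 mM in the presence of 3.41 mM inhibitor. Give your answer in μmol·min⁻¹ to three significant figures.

With α = 1 + [I]/Ki = 1 + 3.41/2.00 = 2.705, the competitive rate law is v = Vmax[S] / (αKm + [S]).
v = 49.5×0.414 / (2.705×0.0809 + 0.414) = 20.49/0.6328 = 32.4 μmol·min⁻¹.

32.4 μmol·min⁻¹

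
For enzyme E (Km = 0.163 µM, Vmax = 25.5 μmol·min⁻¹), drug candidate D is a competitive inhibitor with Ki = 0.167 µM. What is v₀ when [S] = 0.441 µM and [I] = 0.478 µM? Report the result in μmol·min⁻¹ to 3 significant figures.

10.5 μmol·min⁻¹

α = 1 + [I]/Ki = 1 + 0.478/0.167 = 3.862.
For a competitive inhibitor, Vmax is unchanged and the apparent Km becomes α·Km: Km,app = 0.630 µM, Vmax,app = 25.5 μmol·min⁻¹.
v = Vmax,app·[S]/(Km,app + [S]) = 25.5 × 0.441/(0.630 + 0.441) = 10.5 μmol·min⁻¹.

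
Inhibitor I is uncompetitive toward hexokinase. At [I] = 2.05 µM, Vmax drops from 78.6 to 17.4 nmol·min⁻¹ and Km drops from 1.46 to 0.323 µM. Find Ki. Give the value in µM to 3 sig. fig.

Uncompetitive: Vmax,app = Vmax/α (and Km,app = Km/α) with α = 1 + [I]/Ki.
α = Vmax/Vmax,app = 78.6/17.4 = 4.517.
Ki = [I]/(α − 1) = 2.05/3.517 = 0.583 µM.

0.583 µM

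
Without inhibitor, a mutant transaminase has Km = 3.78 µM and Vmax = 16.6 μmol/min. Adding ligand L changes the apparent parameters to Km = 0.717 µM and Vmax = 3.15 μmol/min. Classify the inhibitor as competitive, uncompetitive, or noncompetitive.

Both Km and Vmax decrease by the same factor (~5.27-fold) — characteristic of uncompetitive inhibition.

uncompetitive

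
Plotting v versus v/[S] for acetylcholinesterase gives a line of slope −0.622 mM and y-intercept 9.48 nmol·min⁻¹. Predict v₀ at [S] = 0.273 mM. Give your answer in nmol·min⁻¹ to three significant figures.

2.89 nmol·min⁻¹

In the Eadie–Hofstee form v = Vmax − Km·(v/[S]), the slope is −Km and the intercept is Vmax, so Km = 0.622 mM and Vmax = 9.48 nmol·min⁻¹.
v = 9.48 × 0.273/(0.622 + 0.273) = 2.89 nmol·min⁻¹.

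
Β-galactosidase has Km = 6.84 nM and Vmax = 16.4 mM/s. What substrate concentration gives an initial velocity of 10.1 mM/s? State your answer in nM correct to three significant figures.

The required fractional saturation is v/Vmax = 10.1/16.4 = 0.6159.
Then [S]/(Km+[S]) = 0.6159 ⇒ [S] = 6.84 × 0.6159/(1 − 0.6159) = 11.0 nM.

11.0 nM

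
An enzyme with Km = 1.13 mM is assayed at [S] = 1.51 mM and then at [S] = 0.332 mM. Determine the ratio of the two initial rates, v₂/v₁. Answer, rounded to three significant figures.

Since Vmax cancels, v₂/v₁ = [S]₂(Km+[S]₁) / [S]₁(Km+[S]₂).
= 0.332×(1.13+1.51) / (1.51×(1.13+0.332)) = 0.8765/2.208 = 0.397.

0.397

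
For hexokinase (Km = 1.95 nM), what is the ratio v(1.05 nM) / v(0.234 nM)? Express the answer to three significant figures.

3.27

Since Vmax cancels, v₂/v₁ = [S]₂(Km+[S]₁) / [S]₁(Km+[S]₂).
= 1.05×(1.95+0.234) / (0.234×(1.95+1.05)) = 2.293/0.7020 = 3.27.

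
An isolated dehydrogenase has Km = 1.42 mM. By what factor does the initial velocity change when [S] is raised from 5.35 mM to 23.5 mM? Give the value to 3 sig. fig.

1.19

The fractional saturations are [S]/(Km+[S]) = 5.35/6.770 = 0.7903 and 23.5/24.92 = 0.9430.
v₂/v₁ is just their ratio: 0.9430/0.7903 = 1.19.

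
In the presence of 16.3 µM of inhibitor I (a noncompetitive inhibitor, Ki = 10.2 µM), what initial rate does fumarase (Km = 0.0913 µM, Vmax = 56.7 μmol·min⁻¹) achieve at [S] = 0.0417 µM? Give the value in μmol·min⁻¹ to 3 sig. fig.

With α = 1 + [I]/Ki = 1 + 16.3/10.2 = 2.598, the noncompetitive rate law is v = (Vmax/α)·[S] / (Km + [S]).
v = (56.7/2.598)×0.0417 / (0.0913 + 0.0417) = 0.9101/0.1330 = 6.84 μmol·min⁻¹.

6.84 μmol·min⁻¹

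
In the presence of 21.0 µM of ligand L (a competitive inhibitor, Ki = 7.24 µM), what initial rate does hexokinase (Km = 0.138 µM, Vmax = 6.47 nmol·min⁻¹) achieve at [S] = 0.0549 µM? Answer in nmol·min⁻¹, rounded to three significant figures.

α = 1 + [I]/Ki = 1 + 21.0/7.24 = 3.901.
For a competitive inhibitor, Vmax is unchanged and the apparent Km becomes α·Km: Km,app = 0.538 µM, Vmax,app = 6.47 nmol·min⁻¹.
v = Vmax,app·[S]/(Km,app + [S]) = 6.47 × 0.0549/(0.538 + 0.0549) = 0.599 nmol·min⁻¹.

0.599 nmol·min⁻¹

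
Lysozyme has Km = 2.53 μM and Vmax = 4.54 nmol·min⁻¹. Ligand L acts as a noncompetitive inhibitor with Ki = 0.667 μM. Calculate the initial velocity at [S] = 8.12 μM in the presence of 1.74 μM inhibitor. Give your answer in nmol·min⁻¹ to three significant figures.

α = 1 + [I]/Ki = 1 + 1.74/0.667 = 3.609.
For a noncompetitive inhibitor, Vmax is reduced to Vmax/α while Km is unchanged: Km,app = 2.53 μM, Vmax,app = 1.26 nmol·min⁻¹.
v = Vmax,app·[S]/(Km,app + [S]) = 1.26 × 8.12/(2.53 + 8.12) = 0.959 nmol·min⁻¹.

0.959 nmol·min⁻¹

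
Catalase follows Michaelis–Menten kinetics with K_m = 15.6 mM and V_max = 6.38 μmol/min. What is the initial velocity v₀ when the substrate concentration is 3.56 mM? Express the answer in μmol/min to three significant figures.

1.19 μmol/min

v = Vmax·[S]/(Km + [S]) = 6.38 × 3.56 / (15.6 + 3.56)
  = 22.71 / 19.16 = 1.19 μmol/min.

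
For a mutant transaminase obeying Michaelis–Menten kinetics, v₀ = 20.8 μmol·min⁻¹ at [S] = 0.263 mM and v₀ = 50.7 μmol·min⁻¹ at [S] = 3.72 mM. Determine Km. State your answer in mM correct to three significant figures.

From v = Vmax[S]/(Km+[S]), each point gives Vmax = v(Km+[S])/[S].
Equating: 20.8(Km+0.263)/0.263 = 50.7(Km+3.72)/3.72.
79.09·Km + 20.8 = 13.63·Km + 50.7, so (79.09 − 13.63)·Km = 50.7 − 20.8.
Km = 29.90/65.46 = 0.457 mM; then Vmax = 20.8(0.457+0.263)/0.263 = 56.9 μmol·min⁻¹.

0.457 mM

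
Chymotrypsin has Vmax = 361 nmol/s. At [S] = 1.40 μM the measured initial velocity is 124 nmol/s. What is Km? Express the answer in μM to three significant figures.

2.68 μM

v/Vmax = 124/361 = 0.3435 = [S]/(Km+[S]).
So Km + [S] = [S]/0.3435 = 4.076 μM, giving Km = 4.076 − 1.40 = 2.68 μM.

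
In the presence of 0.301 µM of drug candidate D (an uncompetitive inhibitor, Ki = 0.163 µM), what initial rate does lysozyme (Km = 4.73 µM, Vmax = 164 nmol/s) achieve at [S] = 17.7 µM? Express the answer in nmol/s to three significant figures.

52.7 nmol/s

α = 1 + [I]/Ki = 1 + 0.301/0.163 = 2.847.
For an uncompetitive inhibitor, both parameters are divided by α, giving Vmax/α and Km/α: Km,app = 1.66 µM, Vmax,app = 57.6 nmol/s.
v = Vmax,app·[S]/(Km,app + [S]) = 57.6 × 17.7/(1.66 + 17.7) = 52.7 nmol/s.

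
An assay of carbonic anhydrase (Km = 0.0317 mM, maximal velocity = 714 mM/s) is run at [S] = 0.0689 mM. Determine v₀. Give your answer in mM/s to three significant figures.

v = Vmax·[S]/(Km + [S]) = 714 × 0.0689 / (0.0317 + 0.0689)
  = 49.19 / 0.1006 = 489 mM/s.

489 mM/s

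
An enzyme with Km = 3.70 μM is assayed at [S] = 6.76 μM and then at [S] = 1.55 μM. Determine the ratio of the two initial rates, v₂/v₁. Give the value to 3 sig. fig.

0.457

The fractional saturations are [S]/(Km+[S]) = 6.76/10.46 = 0.6463 and 1.55/5.250 = 0.2952.
v₂/v₁ is just their ratio: 0.2952/0.6463 = 0.457.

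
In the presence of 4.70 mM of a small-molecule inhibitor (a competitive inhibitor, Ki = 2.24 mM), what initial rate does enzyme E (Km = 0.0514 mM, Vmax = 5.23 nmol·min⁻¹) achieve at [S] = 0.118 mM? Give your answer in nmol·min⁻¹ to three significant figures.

2.23 nmol·min⁻¹

With α = 1 + [I]/Ki = 1 + 4.70/2.24 = 3.098, the competitive rate law is v = Vmax[S] / (αKm + [S]).
v = 5.23×0.118 / (3.098×0.0514 + 0.118) = 0.6171/0.2772 = 2.23 nmol·min⁻¹.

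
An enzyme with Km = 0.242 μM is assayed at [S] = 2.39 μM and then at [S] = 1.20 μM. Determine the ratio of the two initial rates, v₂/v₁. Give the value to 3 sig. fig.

The fractional saturations are [S]/(Km+[S]) = 2.39/2.632 = 0.9081 and 1.20/1.442 = 0.8322.
v₂/v₁ is just their ratio: 0.8322/0.9081 = 0.916.

0.916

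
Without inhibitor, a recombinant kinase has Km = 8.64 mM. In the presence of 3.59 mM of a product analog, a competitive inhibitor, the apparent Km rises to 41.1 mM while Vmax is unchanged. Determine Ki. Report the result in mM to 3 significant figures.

0.956 mM

Competitive: Km,app = α·Km with α = 1 + [I]/Ki.
α = Km,app/Km = 41.1/8.64 = 4.757.
Since α = 1 + [I]/Ki, [I]/Ki = 4.757 − 1 = 3.757 and Ki = 3.59/3.757 = 0.956 mM.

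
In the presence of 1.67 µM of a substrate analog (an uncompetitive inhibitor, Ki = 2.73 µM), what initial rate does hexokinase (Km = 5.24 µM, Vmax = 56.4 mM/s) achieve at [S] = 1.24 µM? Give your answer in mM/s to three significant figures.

9.66 mM/s

With α = 1 + [I]/Ki = 1 + 1.67/2.73 = 1.612, the uncompetitive rate law is v = (Vmax/α)·[S] / (Km/α + [S]).
v = (56.4/1.612)×1.24 / (5.24/1.612 + 1.24) = 43.39/4.491 = 9.66 mM/s.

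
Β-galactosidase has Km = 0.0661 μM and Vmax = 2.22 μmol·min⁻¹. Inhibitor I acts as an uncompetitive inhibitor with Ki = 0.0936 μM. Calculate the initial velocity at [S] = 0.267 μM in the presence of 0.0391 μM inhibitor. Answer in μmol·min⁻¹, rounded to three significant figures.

α = 1 + [I]/Ki = 1 + 0.0391/0.0936 = 1.418.
For an uncompetitive inhibitor, both parameters are divided by α, giving Vmax/α and Km/α: Km,app = 0.0466 μM, Vmax,app = 1.57 μmol·min⁻¹.
v = Vmax,app·[S]/(Km,app + [S]) = 1.57 × 0.267/(0.0466 + 0.267) = 1.33 μmol·min⁻¹.

1.33 μmol·min⁻¹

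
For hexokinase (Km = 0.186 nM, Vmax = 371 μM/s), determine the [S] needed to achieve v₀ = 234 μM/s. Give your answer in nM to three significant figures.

Rearranging v = Vmax[S]/(Km+[S]) gives [S] = Km·v/(Vmax − v).
[S] = 0.186 × 234 / (371 − 234) = 43.52/137.0 = 0.318 nM.

0.318 nM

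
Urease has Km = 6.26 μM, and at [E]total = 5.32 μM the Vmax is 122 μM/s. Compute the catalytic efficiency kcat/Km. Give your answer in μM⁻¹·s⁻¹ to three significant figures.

kcat = Vmax/[E]total = 122/5.32 = 22.9 s⁻¹.
kcat/Km = 22.9/6.26 = 3.66 μM⁻¹·s⁻¹.

3.66 μM⁻¹·s⁻¹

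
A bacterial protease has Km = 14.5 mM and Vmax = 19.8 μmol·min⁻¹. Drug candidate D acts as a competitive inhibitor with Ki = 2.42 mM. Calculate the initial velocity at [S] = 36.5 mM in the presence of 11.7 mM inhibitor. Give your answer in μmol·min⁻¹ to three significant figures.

With α = 1 + [I]/Ki = 1 + 11.7/2.42 = 5.835, the competitive rate law is v = Vmax[S] / (αKm + [S]).
v = 19.8×36.5 / (5.835×14.5 + 36.5) = 722.7/121.1 = 5.97 μmol·min⁻¹.

5.97 μmol·min⁻¹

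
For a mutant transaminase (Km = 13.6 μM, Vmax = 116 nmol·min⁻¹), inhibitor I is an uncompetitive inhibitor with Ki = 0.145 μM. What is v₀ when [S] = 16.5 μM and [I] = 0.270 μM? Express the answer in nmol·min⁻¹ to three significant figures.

31.5 nmol·min⁻¹

With α = 1 + [I]/Ki = 1 + 0.270/0.145 = 2.862, the uncompetitive rate law is v = (Vmax/α)·[S] / (Km/α + [S]).
v = (116/2.862)×16.5 / (13.6/2.862 + 16.5) = 668.7/21.25 = 31.5 nmol·min⁻¹.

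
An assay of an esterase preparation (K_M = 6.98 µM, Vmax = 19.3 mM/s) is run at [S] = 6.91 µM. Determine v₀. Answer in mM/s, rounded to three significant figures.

9.60 mM/s

[S]/(Km+[S]) = 6.91/13.89 = 0.4975, the fractional saturation.
v = 0.4975 × Vmax = 0.4975 × 19.3 = 9.60 mM/s.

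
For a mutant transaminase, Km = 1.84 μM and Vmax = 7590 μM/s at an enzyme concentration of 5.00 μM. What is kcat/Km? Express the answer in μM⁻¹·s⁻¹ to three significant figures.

kcat = Vmax/[E]total = 7590/5.00 = 1520 s⁻¹.
kcat/Km = 1520/1.84 = 825 μM⁻¹·s⁻¹.

825 μM⁻¹·s⁻¹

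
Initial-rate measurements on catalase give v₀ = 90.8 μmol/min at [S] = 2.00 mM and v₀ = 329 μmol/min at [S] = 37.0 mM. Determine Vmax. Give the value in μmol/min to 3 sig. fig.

From v = Vmax[S]/(Km+[S]), each point gives Vmax = v(Km+[S])/[S].
Equating: 90.8(Km+2.00)/2.00 = 329(Km+37.0)/37.0.
45.40·Km + 90.8 = 8.892·Km + 329, so (45.40 − 8.892)·Km = 329 − 90.8.
Km = 238.2/36.51 = 6.52 mM; then Vmax = 90.8(6.52+2.00)/2.00 = 387 μmol/min.

387 μmol/min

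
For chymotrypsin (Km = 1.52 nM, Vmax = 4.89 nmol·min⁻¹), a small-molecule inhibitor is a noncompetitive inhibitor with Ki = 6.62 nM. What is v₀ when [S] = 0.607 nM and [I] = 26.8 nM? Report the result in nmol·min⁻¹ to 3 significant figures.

0.276 nmol·min⁻¹

With α = 1 + [I]/Ki = 1 + 26.8/6.62 = 5.048, the noncompetitive rate law is v = (Vmax/α)·[S] / (Km + [S]).
v = (4.89/5.048)×0.607 / (1.52 + 0.607) = 0.5880/2.127 = 0.276 nmol·min⁻¹.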